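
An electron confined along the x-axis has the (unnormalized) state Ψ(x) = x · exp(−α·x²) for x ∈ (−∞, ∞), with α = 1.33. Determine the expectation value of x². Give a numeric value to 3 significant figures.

0.564

⟨x²⟩ = ∫ x²·|Ψ|² dx / ∫|Ψ|² dx (integrals over the domain).
Expand each integrand as polynomial × e^(−2αx²) and use ∫x^(2j)·e^(−2αx²) dx = (2j−1)!!/(4α)^j · √(π/(2α)), odd powers → 0; here √(π/(2α)) = 1.0868.
State is unnormalized: ∫|Ψ|² dx = 0.20428, and ∫Ψ*·x²·Ψ dx = 0.11519, so ⟨x²⟩ = 0.11519 / 0.20428.
⟨x²⟩ = 0.56391.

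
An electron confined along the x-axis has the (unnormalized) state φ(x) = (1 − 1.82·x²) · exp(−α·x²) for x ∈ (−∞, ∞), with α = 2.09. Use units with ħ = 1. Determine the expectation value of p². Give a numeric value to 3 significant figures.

p² φ = −ħ² d²φ/dx²; ⟨p²⟩ = −ħ² ∫ φ*·φ'' dx / ∫|φ|² dx.
Expand each integrand as polynomial × e^(−2αx²) and use ∫x^(2j)·e^(−2αx²) dx = (2j−1)!!/(4α)^j · √(π/(2α)), odd powers → 0; here √(π/(2α)) = 0.86694. Differentiate with the product rule, d/dx e^(−αx²) = −2αx·e^(−αx²).
State is unnormalized: ∫|φ|² dx = 0.61273, and ∫φ*·(−ħ² φ'') dx = 3.2019, so ⟨p²⟩ = 3.2019 / 0.61273.
⟨p²⟩ = 5.2257.

5.23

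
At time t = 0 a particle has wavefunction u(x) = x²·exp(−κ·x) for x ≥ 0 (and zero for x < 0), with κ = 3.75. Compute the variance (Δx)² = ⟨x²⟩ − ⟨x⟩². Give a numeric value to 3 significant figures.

0.0889

Compute ⟨x⟩ and ⟨x²⟩ separately, then (Δx)² = ⟨x²⟩ − ⟨x⟩².
Every integrand reduces to terms xʲ·e^(−2κx) on [0, ∞); use ∫₀^∞ xʲ·e^(−2κx) dx = j!/(2κ)^(j+1).
Normalization: ∫|u|² dx = 0.0010114.
⟨x⟩ = 0.66667 and ⟨x²⟩ = 0.53333.
(Δx)² = 0.53333 − (0.66667)² = 0.088889.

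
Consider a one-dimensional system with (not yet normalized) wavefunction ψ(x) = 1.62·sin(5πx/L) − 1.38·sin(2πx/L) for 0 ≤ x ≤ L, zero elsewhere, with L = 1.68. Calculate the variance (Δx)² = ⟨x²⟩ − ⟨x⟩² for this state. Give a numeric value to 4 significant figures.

Compute ⟨x⟩ and ⟨x²⟩ separately, then (Δx)² = ⟨x²⟩ − ⟨x⟩².
On 0 ≤ x ≤ L (j ≠ l): ∫sin²(jπx/L) dx = L/2, ∫sin(jπx/L)·sin(lπx/L) dx = 0; diagonal moments ∫x·sin²(jπx/L) dx = L²/4, ∫x²·sin²(jπx/L) dx = L³·(1/6 − 1/(4j²π²)); cross terms ∫x·sin(jπx/L)·sin(lπx/L) dx = 0 for j + l even and −4jlL²/(π²(j² − l²)²) for j + l odd, ∫x²·sin(jπx/L)·sin(lπx/L) dx = (−1)^(j+l)·4jlL³/(π²(j² − l²)²); higher powers the same way via product-to-sum and parts.
Normalization: ∫|ψ|² dx = 3.8042.
⟨x⟩ = 0.87049 and ⟨x²⟩ = 0.97367.
(Δx)² = 0.97367 − (0.87049)² = 0.21592.

0.2159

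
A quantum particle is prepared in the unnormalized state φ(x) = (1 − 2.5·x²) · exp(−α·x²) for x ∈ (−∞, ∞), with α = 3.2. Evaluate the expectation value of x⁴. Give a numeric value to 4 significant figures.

0.009664

⟨x⁴⟩ = ∫ x⁴·|φ|² dx / ∫|φ|² dx (integrals over the domain).
Expand each integrand as polynomial × e^(−2αx²) and use ∫x^(2j)·e^(−2αx²) dx = (2j−1)!!/(4α)^j · √(π/(2α)), odd powers → 0; here √(π/(2α)) = 0.70062.
State is unnormalized: ∫|φ|² dx = 0.50712, and ∫φ*·x⁴·φ dx = 0.0049008, so ⟨x⁴⟩ = 0.0049008 / 0.50712.
⟨x⁴⟩ = 0.0096640.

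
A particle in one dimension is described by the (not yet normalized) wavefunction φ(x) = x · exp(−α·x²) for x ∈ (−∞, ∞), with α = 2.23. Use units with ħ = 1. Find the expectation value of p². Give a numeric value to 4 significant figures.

p² φ = −ħ² d²φ/dx²; ⟨p²⟩ = −ħ² ∫ φ*·φ'' dx / ∫|φ|² dx.
Expand each integrand as polynomial × e^(−2αx²) and use ∫x^(2j)·e^(−2αx²) dx = (2j−1)!!/(4α)^j · √(π/(2α)), odd powers → 0; here √(π/(2α)) = 0.83928. Differentiate with the product rule, d/dx e^(−αx²) = −2αx·e^(−αx²).
State is unnormalized: ∫|φ|² dx = 0.094090, and ∫φ*·(−ħ² φ'') dx = 0.62946, so ⟨p²⟩ = 0.62946 / 0.094090.
⟨p²⟩ = 6.6900.

6.690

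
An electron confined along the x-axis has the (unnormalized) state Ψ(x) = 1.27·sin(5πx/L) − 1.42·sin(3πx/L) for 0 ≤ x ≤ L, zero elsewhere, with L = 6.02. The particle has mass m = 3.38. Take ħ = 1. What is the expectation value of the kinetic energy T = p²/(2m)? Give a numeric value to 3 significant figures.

0.649

T = −(ħ²/2m) d²/dx², so ⟨T⟩ = −(ħ²/2m) ∫ Ψ*·Ψ'' dx / ∫|Ψ|² dx; with m = 3.38.
d²/dx² sin(jπx/L) = −(jπ/L)²·sin(jπx/L); on 0 ≤ x ≤ L, ∫sin²(jπx/L) dx = L/2 and ∫sin(jπx/L)·sin(lπx/L) dx = 0 for j ≠ l, so only diagonal terms survive in ∫|Ψ|² and ∫Ψ·Ψ″; ∫Ψ·Ψ′ dx = [Ψ²/2] between the walls = 0.
State is unnormalized: ∫|Ψ|² dx = 10.924, and ∫Ψ*·(−ħ²/2m · Ψ'') dx = 7.0902, so ⟨T⟩ = 7.0902 / 10.924.
⟨T⟩ = 0.64904.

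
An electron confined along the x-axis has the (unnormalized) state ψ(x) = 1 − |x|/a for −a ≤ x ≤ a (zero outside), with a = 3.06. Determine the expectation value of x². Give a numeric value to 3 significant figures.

⟨x²⟩ = ∫ x²·|ψ|² dx / ∫|ψ|² dx (integrals over the domain).
ψ is even, so ∫ over [−a, a] = 2∫₀ᵃ with ψ = 1 − x/a there: ∫₀ᵃ (1 − x/a)² dx = a/3, ∫₀ᵃ x²(1 − x/a)² dx = a³/30, ∫₀ᵃ x⁴(1 − x/a)² dx = a⁵/105.
State is unnormalized: ∫|ψ|² dx = 2.0400, and ∫ψ*·x²·ψ dx = 1.9102, so ⟨x²⟩ = 1.9102 / 2.0400.
⟨x²⟩ = 0.93636.

0.936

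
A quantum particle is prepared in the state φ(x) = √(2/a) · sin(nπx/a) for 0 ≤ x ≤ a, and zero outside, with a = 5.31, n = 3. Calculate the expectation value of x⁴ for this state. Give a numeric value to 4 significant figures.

150.2

⟨x⁴⟩ = ∫ x⁴·|φ|² dx (integrals over the domain).
With sin²θ = (1 − cos2θ)/2 on 0 ≤ x ≤ a: ∫sin²(nπx/a) dx = a/2, ∫x·sin²(nπx/a) dx = a²/4, ∫x²·sin²(nπx/a) dx = a³·(1/6 − 1/(4n²π²)); higher powers xᵏ the same way, integrating xᵏ·cos(2nπx/a) by parts.
⟨x⁴⟩ = 150.20.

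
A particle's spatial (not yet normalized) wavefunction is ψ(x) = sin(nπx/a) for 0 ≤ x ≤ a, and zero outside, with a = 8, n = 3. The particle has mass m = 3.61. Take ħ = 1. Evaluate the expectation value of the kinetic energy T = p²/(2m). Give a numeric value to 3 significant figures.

T = −(ħ²/2m) d²/dx², so ⟨T⟩ = −(ħ²/2m) ∫ ψ*·ψ'' dx / ∫|ψ|² dx; with m = 3.61.
d/dx sin(nπx/a) = (nπ/a)·cos(nπx/a) and d²/dx² sin(nπx/a) = −(nπ/a)²·sin(nπx/a); on 0 ≤ x ≤ a, ∫sin²(nπx/a) dx = a/2 and ∫sin(nπx/a)·cos(nπx/a) dx = 0.
State is unnormalized: ∫|ψ|² dx = 4.0000, and ∫ψ*·(−ħ²/2m · ψ'') dx = 0.76893, so ⟨T⟩ = 0.76893 / 4.0000.
⟨T⟩ = 0.19223.

0.192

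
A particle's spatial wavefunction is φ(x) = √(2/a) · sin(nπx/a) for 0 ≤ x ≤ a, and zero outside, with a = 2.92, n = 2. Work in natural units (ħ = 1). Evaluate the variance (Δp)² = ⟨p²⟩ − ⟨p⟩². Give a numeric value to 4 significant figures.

4.630

Compute ⟨p⟩ and ⟨p²⟩ separately; (Δp)² = ⟨p²⟩ − ⟨p⟩².
d/dx sin(nπx/a) = (nπ/a)·cos(nπx/a) and d²/dx² sin(nπx/a) = −(nπ/a)²·sin(nπx/a); on 0 ≤ x ≤ a, ∫sin²(nπx/a) dx = a/2 and ∫sin(nπx/a)·cos(nπx/a) dx = 0.
⟨p⟩ = 0.0000 and ⟨p²⟩ = 4.6301.
(Δp)² = 4.6301 − (0.0000)² = 4.6301.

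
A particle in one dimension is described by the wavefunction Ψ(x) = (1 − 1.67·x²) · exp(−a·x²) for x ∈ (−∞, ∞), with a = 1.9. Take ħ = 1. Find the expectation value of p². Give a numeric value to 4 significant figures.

p² Ψ = −ħ² d²Ψ/dx²; ⟨p²⟩ = −ħ² ∫ Ψ*·Ψ'' dx / ∫|Ψ|² dx.
Expand each integrand as polynomial × e^(−2ax²) and use ∫x^(2j)·e^(−2ax²) dx = (2j−1)!!/(4a)^j · √(π/(2a)), odd powers → 0; here √(π/(2a)) = 0.90925. Differentiate with the product rule, d/dx e^(−ax²) = −2ax·e^(−ax²).
State is unnormalized: ∫|Ψ|² dx = 0.64137, and ∫Ψ*·(−ħ² Ψ'') dx = 3.0707, so ⟨p²⟩ = 3.0707 / 0.64137.
⟨p²⟩ = 4.7878.

4.788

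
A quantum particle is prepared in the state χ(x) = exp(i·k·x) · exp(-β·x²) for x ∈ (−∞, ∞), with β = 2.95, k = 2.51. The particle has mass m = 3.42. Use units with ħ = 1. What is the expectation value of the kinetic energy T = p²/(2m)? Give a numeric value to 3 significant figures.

T = −(ħ²/2m) d²/dx², so ⟨T⟩ = −(ħ²/2m) ∫ χ*·χ'' dx / ∫|χ|² dx; with m = 3.42.
Gaussian moments: ∫x^(2j)·e^(−2βx²) dx = (2j−1)!!/(4β)^j · √(π/(2β)), odd powers integrate to 0; here √(π/(2β)) = 0.72971. Derivatives: χ′ = (ik − 2βx)·χ, χ″ = ((ik − 2βx)² − 2β)·χ; the odd-in-x pieces drop out.
State is unnormalized: ∫|χ|² dx = 0.72971, and ∫χ*·(−ħ²/2m · χ'') dx = 0.98682, so ⟨T⟩ = 0.98682 / 0.72971.
⟨T⟩ = 1.3524.

1.35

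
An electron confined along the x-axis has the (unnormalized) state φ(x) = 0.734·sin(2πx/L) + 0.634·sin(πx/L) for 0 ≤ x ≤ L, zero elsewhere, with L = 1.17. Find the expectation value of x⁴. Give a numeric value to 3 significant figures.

0.0631

⟨x⁴⟩ = ∫ x⁴·|φ|² dx / ∫|φ|² dx (integrals over the domain).
On 0 ≤ x ≤ L (j ≠ l): ∫sin²(jπx/L) dx = L/2, ∫sin(jπx/L)·sin(lπx/L) dx = 0; diagonal moments ∫x·sin²(jπx/L) dx = L²/4, ∫x²·sin²(jπx/L) dx = L³·(1/6 − 1/(4j²π²)); cross terms ∫x·sin(jπx/L)·sin(lπx/L) dx = 0 for j + l even and −4jlL²/(π²(j² − l²)²) for j + l odd, ∫x²·sin(jπx/L)·sin(lπx/L) dx = (−1)^(j+l)·4jlL³/(π²(j² − l²)²); higher powers the same way via product-to-sum and parts.
State is unnormalized: ∫|φ|² dx = 0.55032, and ∫φ*·x⁴·φ dx = 0.034713, so ⟨x⁴⟩ = 0.034713 / 0.55032.
⟨x⁴⟩ = 0.063079.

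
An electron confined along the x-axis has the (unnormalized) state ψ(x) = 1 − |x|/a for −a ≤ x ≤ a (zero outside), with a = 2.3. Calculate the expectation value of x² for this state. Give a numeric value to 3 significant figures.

0.529

⟨x²⟩ = ∫ x²·|ψ|² dx / ∫|ψ|² dx (integrals over the domain).
ψ is even, so ∫ over [−a, a] = 2∫₀ᵃ with ψ = 1 − x/a there: ∫₀ᵃ (1 − x/a)² dx = a/3, ∫₀ᵃ x²(1 − x/a)² dx = a³/30, ∫₀ᵃ x⁴(1 − x/a)² dx = a⁵/105.
State is unnormalized: ∫|ψ|² dx = 1.5333, and ∫ψ*·x²·ψ dx = 0.81113, so ⟨x²⟩ = 0.81113 / 1.5333.
⟨x²⟩ = 0.52900.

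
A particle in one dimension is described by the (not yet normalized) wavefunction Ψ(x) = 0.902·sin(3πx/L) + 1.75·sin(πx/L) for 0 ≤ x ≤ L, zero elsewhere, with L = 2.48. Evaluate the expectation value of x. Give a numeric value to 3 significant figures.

⟨x⟩ = ∫ x·|Ψ|² dx / ∫|Ψ|² dx (integrals over the domain).
On 0 ≤ x ≤ L (j ≠ l): ∫sin²(jπx/L) dx = L/2, ∫sin(jπx/L)·sin(lπx/L) dx = 0; diagonal moments ∫x·sin²(jπx/L) dx = L²/4, ∫x²·sin²(jπx/L) dx = L³·(1/6 − 1/(4j²π²)); cross terms ∫x·sin(jπx/L)·sin(lπx/L) dx = 0 for j + l even and −4jlL²/(π²(j² − l²)²) for j + l odd, ∫x²·sin(jπx/L)·sin(lπx/L) dx = (−1)^(j+l)·4jlL³/(π²(j² − l²)²); higher powers the same way via product-to-sum and parts.
State is unnormalized: ∫|Ψ|² dx = 4.8064, and ∫Ψ*·x·Ψ dx = 5.9599, so ⟨x⟩ = 5.9599 / 4.8064.
⟨x⟩ = 1.2400.

1.24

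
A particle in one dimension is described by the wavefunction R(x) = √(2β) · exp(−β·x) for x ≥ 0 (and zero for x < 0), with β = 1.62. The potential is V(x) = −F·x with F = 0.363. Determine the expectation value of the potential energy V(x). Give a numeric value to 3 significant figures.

-0.112

⟨V⟩ = ∫ V(x)·|R|² dx.
Every integrand reduces to terms xʲ·e^(−2βx) on [0, ∞); use ∫₀^∞ xʲ·e^(−2βx) dx = j!/(2β)^(j+1).
⟨V⟩ = -0.11204.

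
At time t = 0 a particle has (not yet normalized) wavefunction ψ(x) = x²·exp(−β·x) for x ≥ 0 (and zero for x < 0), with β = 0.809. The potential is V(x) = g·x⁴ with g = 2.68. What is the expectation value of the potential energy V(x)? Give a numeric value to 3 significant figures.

⟨V⟩ = ∫ V(x)·|ψ|² dx / ∫|ψ|² dx.
Every integrand reduces to terms xʲ·e^(−2βx) on [0, ∞); use ∫₀^∞ xʲ·e^(−2βx) dx = j!/(2β)^(j+1).
State is unnormalized: ∫|ψ|² dx = 2.1643, and ∫ψ*·V(x)·ψ dx = 1421.8, so ⟨V⟩ = 1421.8 / 2.1643.
⟨V⟩ = 656.95.

657.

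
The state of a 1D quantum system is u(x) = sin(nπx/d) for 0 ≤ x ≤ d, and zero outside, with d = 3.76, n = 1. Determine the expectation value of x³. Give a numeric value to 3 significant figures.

⟨x³⟩ = ∫ x³·|u|² dx / ∫|u|² dx (integrals over the domain).
With sin²θ = (1 − cos2θ)/2 on 0 ≤ x ≤ d: ∫sin²(nπx/d) dx = d/2, ∫x·sin²(nπx/d) dx = d²/4, ∫x²·sin²(nπx/d) dx = d³·(1/6 − 1/(4n²π²)); higher powers xᵏ the same way, integrating xᵏ·cos(2nπx/d) by parts.
State is unnormalized: ∫|u|² dx = 1.8800, and ∫u*·x³·u dx = 17.390, so ⟨x³⟩ = 17.390 / 1.8800.
⟨x³⟩ = 9.2499.

9.25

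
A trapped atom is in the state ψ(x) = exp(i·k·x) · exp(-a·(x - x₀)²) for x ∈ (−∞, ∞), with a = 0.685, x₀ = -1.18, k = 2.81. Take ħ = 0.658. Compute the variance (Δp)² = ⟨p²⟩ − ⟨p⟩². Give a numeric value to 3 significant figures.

Compute ⟨p⟩ and ⟨p²⟩ separately; (Δp)² = ⟨p²⟩ − ⟨p⟩².
Gaussian moments (u = x − x₀): ∫u^(2j)·e^(−2au²) du = (2j−1)!!/(4a)^j · √(π/(2a)), odd powers integrate to 0; here √(π/(2a)) = 1.5143. Derivatives: ψ′ = (ik − 2au)·ψ, ψ″ = ((ik − 2au)² − 2a)·ψ; the odd-in-u pieces drop out.
Normalization: ∫|ψ|² dx = 1.5143.
⟨p⟩ = 1.8490 and ⟨p²⟩ = 3.7153.
(Δp)² = 3.7153 − (1.8490)² = 0.29658.

0.297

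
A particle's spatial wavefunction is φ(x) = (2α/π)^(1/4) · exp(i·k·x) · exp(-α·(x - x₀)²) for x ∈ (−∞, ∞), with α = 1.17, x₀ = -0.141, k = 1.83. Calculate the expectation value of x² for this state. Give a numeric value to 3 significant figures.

⟨x²⟩ = ∫ x²·|φ|² dx (integrals over the domain).
Gaussian moments (u = x − x₀): ∫u^(2j)·e^(−2αu²) du = (2j−1)!!/(4α)^j · √(π/(2α)), odd powers integrate to 0; here √(π/(2α)) = 1.1587.
⟨x²⟩ = 0.23356.

0.234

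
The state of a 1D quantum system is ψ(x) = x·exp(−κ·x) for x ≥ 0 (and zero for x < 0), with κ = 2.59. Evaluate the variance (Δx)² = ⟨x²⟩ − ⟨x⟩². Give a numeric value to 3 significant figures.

0.112

Compute ⟨x⟩ and ⟨x²⟩ separately, then (Δx)² = ⟨x²⟩ − ⟨x⟩².
Every integrand reduces to terms xʲ·e^(−2κx) on [0, ∞); use ∫₀^∞ xʲ·e^(−2κx) dx = j!/(2κ)^(j+1).
Normalization: ∫|ψ|² dx = 0.014389.
⟨x⟩ = 0.57915 and ⟨x²⟩ = 0.44722.
(Δx)² = 0.44722 − (0.57915)² = 0.11181.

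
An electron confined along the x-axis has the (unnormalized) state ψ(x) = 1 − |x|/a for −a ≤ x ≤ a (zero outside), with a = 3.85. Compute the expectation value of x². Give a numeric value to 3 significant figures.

1.48

⟨x²⟩ = ∫ x²·|ψ|² dx / ∫|ψ|² dx (integrals over the domain).
ψ is even, so ∫ over [−a, a] = 2∫₀ᵃ with ψ = 1 − x/a there: ∫₀ᵃ (1 − x/a)² dx = a/3, ∫₀ᵃ x²(1 − x/a)² dx = a³/30, ∫₀ᵃ x⁴(1 − x/a)² dx = a⁵/105.
State is unnormalized: ∫|ψ|² dx = 2.5667, and ∫ψ*·x²·ψ dx = 3.8044, so ⟨x²⟩ = 3.8044 / 2.5667.
⟨x²⟩ = 1.4823.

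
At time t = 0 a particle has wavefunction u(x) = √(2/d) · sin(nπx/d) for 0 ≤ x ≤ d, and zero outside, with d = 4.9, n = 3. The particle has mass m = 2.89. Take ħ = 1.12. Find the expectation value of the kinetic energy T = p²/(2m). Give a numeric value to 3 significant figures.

T = −(ħ²/2m) d²/dx², so ⟨T⟩ = −(ħ²/2m) ∫ u*·u'' dx; with m = 2.89.
d/dx sin(nπx/d) = (nπ/d)·cos(nπx/d) and d²/dx² sin(nπx/d) = −(nπ/d)²·sin(nπx/d); on 0 ≤ x ≤ d, ∫sin²(nπx/d) dx = d/2 and ∫sin(nπx/d)·cos(nπx/d) dx = 0.
⟨T⟩ = 0.80289.

0.803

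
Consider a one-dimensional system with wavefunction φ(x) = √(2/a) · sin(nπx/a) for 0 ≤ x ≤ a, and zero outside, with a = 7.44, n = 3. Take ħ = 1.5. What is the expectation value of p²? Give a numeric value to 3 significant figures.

3.61

p² φ = −ħ² d²φ/dx²; ⟨p²⟩ = −ħ² ∫ φ*·φ'' dx.
d/dx sin(nπx/a) = (nπ/a)·cos(nπx/a) and d²/dx² sin(nπx/a) = −(nπ/a)²·sin(nπx/a); on 0 ≤ x ≤ a, ∫sin²(nπx/a) dx = a/2 and ∫sin(nπx/a)·cos(nπx/a) dx = 0.
⟨p²⟩ = 3.6106.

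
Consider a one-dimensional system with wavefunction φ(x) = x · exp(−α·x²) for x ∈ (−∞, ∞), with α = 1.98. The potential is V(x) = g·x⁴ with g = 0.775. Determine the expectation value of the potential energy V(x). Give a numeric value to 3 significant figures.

⟨V⟩ = ∫ V(x)·|φ|² dx / ∫|φ|² dx.
Expand each integrand as polynomial × e^(−2αx²) and use ∫x^(2j)·e^(−2αx²) dx = (2j−1)!!/(4α)^j · √(π/(2α)), odd powers → 0; here √(π/(2α)) = 0.89069.
State is unnormalized: ∫|φ|² dx = 0.11246, and ∫φ*·V(x)·φ dx = 0.020842, so ⟨V⟩ = 0.020842 / 0.11246.
⟨V⟩ = 0.18533.

0.185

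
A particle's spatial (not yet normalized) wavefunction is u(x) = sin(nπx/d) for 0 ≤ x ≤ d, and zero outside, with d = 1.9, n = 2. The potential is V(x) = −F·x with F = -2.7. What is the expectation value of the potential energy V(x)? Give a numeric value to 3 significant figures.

⟨V⟩ = ∫ V(x)·|u|² dx / ∫|u|² dx.
With sin²θ = (1 − cos2θ)/2 on 0 ≤ x ≤ d: ∫sin²(nπx/d) dx = d/2, ∫x·sin²(nπx/d) dx = d²/4, ∫x²·sin²(nπx/d) dx = d³·(1/6 − 1/(4n²π²)); higher powers xᵏ the same way, integrating xᵏ·cos(2nπx/d) by parts.
State is unnormalized: ∫|u|² dx = 0.95000, and ∫u*·V(x)·u dx = 2.4368, so ⟨V⟩ = 2.4368 / 0.95000.
⟨V⟩ = 2.5650.

2.57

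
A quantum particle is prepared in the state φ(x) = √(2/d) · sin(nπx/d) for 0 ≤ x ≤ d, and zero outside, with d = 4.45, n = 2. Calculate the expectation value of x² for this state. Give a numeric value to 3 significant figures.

6.35

⟨x²⟩ = ∫ x²·|φ|² dx (integrals over the domain).
With sin²θ = (1 − cos2θ)/2 on 0 ≤ x ≤ d: ∫sin²(nπx/d) dx = d/2, ∫x·sin²(nπx/d) dx = d²/4, ∫x²·sin²(nπx/d) dx = d³·(1/6 − 1/(4n²π²)); higher powers xᵏ the same way, integrating xᵏ·cos(2nπx/d) by parts.
⟨x²⟩ = 6.3500.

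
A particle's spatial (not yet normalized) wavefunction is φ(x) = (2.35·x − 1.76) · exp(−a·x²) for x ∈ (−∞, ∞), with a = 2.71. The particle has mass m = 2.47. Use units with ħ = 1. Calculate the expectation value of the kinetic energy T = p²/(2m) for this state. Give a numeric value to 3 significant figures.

T = −(ħ²/2m) d²/dx², so ⟨T⟩ = −(ħ²/2m) ∫ φ*·φ'' dx / ∫|φ|² dx; with m = 2.47.
Expand each integrand as polynomial × e^(−2ax²) and use ∫x^(2j)·e^(−2ax²) dx = (2j−1)!!/(4a)^j · √(π/(2a)), odd powers → 0; here √(π/(2a)) = 0.76133. Differentiate with the product rule, d/dx e^(−ax²) = −2ax·e^(−ax²).
State is unnormalized: ∫|φ|² dx = 2.7462, and ∫φ*·(−ħ²/2m · φ'') dx = 1.9321, so ⟨T⟩ = 1.9321 / 2.7462.
⟨T⟩ = 0.70355.

0.704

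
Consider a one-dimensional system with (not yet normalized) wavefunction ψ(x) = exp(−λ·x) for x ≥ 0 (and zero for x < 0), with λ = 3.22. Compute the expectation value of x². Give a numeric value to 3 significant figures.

0.0482

⟨x²⟩ = ∫ x²·|ψ|² dx / ∫|ψ|² dx (integrals over the domain).
Every integrand reduces to terms xʲ·e^(−2λx) on [0, ∞); use ∫₀^∞ xʲ·e^(−2λx) dx = j!/(2λ)^(j+1).
State is unnormalized: ∫|ψ|² dx = 0.15528, and ∫ψ*·x²·ψ dx = 0.0074881, so ⟨x²⟩ = 0.0074881 / 0.15528.
⟨x²⟩ = 0.048223.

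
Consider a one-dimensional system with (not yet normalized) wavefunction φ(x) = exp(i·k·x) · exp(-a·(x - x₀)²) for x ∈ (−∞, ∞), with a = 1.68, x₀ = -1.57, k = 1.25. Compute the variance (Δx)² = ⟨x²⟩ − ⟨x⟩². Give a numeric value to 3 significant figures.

0.149

Compute ⟨x⟩ and ⟨x²⟩ separately, then (Δx)² = ⟨x²⟩ − ⟨x⟩².
Gaussian moments (u = x − x₀): ∫u^(2j)·e^(−2au²) du = (2j−1)!!/(4a)^j · √(π/(2a)), odd powers integrate to 0; here √(π/(2a)) = 0.96695.
Normalization: ∫|φ|² dx = 0.96695.
⟨x⟩ = -1.5700 and ⟨x²⟩ = 2.6137.
(Δx)² = 2.6137 − (-1.5700)² = 0.14881.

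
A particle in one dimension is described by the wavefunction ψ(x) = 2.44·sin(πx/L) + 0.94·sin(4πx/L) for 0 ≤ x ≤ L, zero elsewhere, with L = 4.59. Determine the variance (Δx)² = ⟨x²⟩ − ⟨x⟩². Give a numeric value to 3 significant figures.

Compute ⟨x⟩ and ⟨x²⟩ separately, then (Δx)² = ⟨x²⟩ − ⟨x⟩².
On 0 ≤ x ≤ L (j ≠ l): ∫sin²(jπx/L) dx = L/2, ∫sin(jπx/L)·sin(lπx/L) dx = 0; diagonal moments ∫x·sin²(jπx/L) dx = L²/4, ∫x²·sin²(jπx/L) dx = L³·(1/6 − 1/(4j²π²)); cross terms ∫x·sin(jπx/L)·sin(lπx/L) dx = 0 for j + l even and −4jlL²/(π²(j² − l²)²) for j + l odd, ∫x²·sin(jπx/L)·sin(lπx/L) dx = (−1)^(j+l)·4jlL³/(π²(j² − l²)²); higher powers the same way via product-to-sum and parts.
Normalization: ∫|ψ|² dx = 15.691.
⟨x⟩ = 2.2506 and ⟨x²⟩ = 5.8810.
(Δx)² = 5.8810 − (2.2506)² = 0.81570.

0.816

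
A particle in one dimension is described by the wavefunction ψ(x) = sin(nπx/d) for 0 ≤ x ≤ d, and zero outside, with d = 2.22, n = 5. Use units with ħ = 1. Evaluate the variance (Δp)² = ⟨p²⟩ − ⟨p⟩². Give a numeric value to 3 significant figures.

Compute ⟨p⟩ and ⟨p²⟩ separately; (Δp)² = ⟨p²⟩ − ⟨p⟩².
d/dx sin(nπx/d) = (nπ/d)·cos(nπx/d) and d²/dx² sin(nπx/d) = −(nπ/d)²·sin(nπx/d); on 0 ≤ x ≤ d, ∫sin²(nπx/d) dx = d/2 and ∫sin(nπx/d)·cos(nπx/d) dx = 0.
Normalization: ∫|ψ|² dx = 1.1100.
⟨p⟩ = 0.0000 and ⟨p²⟩ = 50.065.
(Δp)² = 50.065 − (0.0000)² = 50.065.

50.1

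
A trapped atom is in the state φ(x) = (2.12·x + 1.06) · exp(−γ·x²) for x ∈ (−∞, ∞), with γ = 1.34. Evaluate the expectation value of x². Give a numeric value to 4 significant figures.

0.3460

⟨x²⟩ = ∫ x²·|φ|² dx / ∫|φ|² dx (integrals over the domain).
Expand each integrand as polynomial × e^(−2γx²) and use ∫x^(2j)·e^(−2γx²) dx = (2j−1)!!/(4γ)^j · √(π/(2γ)), odd powers → 0; here √(π/(2γ)) = 1.0827.
State is unnormalized: ∫|φ|² dx = 2.1244, and ∫φ*·x²·φ dx = 0.73509, so ⟨x²⟩ = 0.73509 / 2.1244.
⟨x²⟩ = 0.34603.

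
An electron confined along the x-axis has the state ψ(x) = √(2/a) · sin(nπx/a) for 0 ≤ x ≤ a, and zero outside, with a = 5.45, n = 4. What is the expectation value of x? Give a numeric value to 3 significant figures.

⟨x⟩ = ∫ x·|ψ|² dx (integrals over the domain).
With sin²θ = (1 − cos2θ)/2 on 0 ≤ x ≤ a: ∫sin²(nπx/a) dx = a/2, ∫x·sin²(nπx/a) dx = a²/4, ∫x²·sin²(nπx/a) dx = a³·(1/6 − 1/(4n²π²)); higher powers xᵏ the same way, integrating xᵏ·cos(2nπx/a) by parts.
⟨x⟩ = 2.7250.

2.73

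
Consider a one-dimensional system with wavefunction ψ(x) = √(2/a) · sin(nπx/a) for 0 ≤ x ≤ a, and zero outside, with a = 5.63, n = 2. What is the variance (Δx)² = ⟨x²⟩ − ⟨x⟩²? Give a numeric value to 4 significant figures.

2.240

Compute ⟨x⟩ and ⟨x²⟩ separately, then (Δx)² = ⟨x²⟩ − ⟨x⟩².
With sin²θ = (1 − cos2θ)/2 on 0 ≤ x ≤ a: ∫sin²(nπx/a) dx = a/2, ∫x·sin²(nπx/a) dx = a²/4, ∫x²·sin²(nπx/a) dx = a³·(1/6 − 1/(4n²π²)); higher powers xᵏ the same way, integrating xᵏ·cos(2nπx/a) by parts.
⟨x⟩ = 2.8150 and ⟨x²⟩ = 10.164.
(Δx)² = 10.164 − (2.8150)² = 2.2400.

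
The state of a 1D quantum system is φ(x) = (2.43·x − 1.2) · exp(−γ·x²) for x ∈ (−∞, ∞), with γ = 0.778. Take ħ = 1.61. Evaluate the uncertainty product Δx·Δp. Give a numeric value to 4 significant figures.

Δx = √(⟨x²⟩−⟨x⟩²), Δp = √(⟨p²⟩−⟨p⟩²).
Expand each integrand as polynomial × e^(−2γx²) and use ∫x^(2j)·e^(−2γx²) dx = (2j−1)!!/(4γ)^j · √(π/(2γ)), odd powers → 0; here √(π/(2γ)) = 1.4209. Differentiate with the product rule, d/dx e^(−γx²) = −2γx·e^(−γx²).
Normalization: ∫|φ|² dx = 4.7423.
⟨x⟩ = -0.56152, ⟨x²⟩ = 0.68672 ⇒ Δx = 0.60944.
⟨p⟩ = 0.0000, ⟨p²⟩ = 4.3097 ⇒ Δp = 2.0760.
Δx·Δp = 1.2652.

1.265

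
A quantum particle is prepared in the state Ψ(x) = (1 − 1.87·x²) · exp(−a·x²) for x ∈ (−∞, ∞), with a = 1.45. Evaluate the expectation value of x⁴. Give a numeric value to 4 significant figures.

0.1891

⟨x⁴⟩ = ∫ x⁴·|Ψ|² dx / ∫|Ψ|² dx (integrals over the domain).
Expand each integrand as polynomial × e^(−2ax²) and use ∫x^(2j)·e^(−2ax²) dx = (2j−1)!!/(4a)^j · √(π/(2a)), odd powers → 0; here √(π/(2a)) = 1.0408.
State is unnormalized: ∫|Ψ|² dx = 0.69425, and ∫Ψ*·x⁴·Ψ dx = 0.13126, so ⟨x⁴⟩ = 0.13126 / 0.69425.
⟨x⁴⟩ = 0.18907.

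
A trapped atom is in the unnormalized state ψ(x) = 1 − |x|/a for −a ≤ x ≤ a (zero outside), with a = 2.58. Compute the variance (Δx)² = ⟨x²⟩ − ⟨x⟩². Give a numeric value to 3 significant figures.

Compute ⟨x⟩ and ⟨x²⟩ separately, then (Δx)² = ⟨x²⟩ − ⟨x⟩².
ψ is even, so ∫ over [−a, a] = 2∫₀ᵃ with ψ = 1 − x/a there: ∫₀ᵃ (1 − x/a)² dx = a/3, ∫₀ᵃ x²(1 − x/a)² dx = a³/30, ∫₀ᵃ x⁴(1 − x/a)² dx = a⁵/105.
Normalization: ∫|ψ|² dx = 1.7200.
⟨x⟩ = 0.0000 and ⟨x²⟩ = 0.66564.
(Δx)² = 0.66564 − (0.0000)² = 0.66564.

0.666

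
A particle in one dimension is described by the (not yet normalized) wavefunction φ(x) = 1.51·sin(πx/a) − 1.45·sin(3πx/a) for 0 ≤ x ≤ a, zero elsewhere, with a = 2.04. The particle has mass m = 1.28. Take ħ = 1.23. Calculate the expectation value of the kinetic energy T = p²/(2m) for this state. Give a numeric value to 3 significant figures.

T = −(ħ²/2m) d²/dx², so ⟨T⟩ = −(ħ²/2m) ∫ φ*·φ'' dx / ∫|φ|² dx; with m = 1.28.
d²/dx² sin(jπx/a) = −(jπ/a)²·sin(jπx/a); on 0 ≤ x ≤ a, ∫sin²(jπx/a) dx = a/2 and ∫sin(jπx/a)·sin(lπx/a) dx = 0 for j ≠ l, so only diagonal terms survive in ∫|φ|² and ∫φ·φ″; ∫φ·φ′ dx = [φ²/2] between the walls = 0.
State is unnormalized: ∫|φ|² dx = 4.4703, and ∫φ*·(−ħ²/2m · φ'') dx = 30.311, so ⟨T⟩ = 30.311 / 4.4703.
⟨T⟩ = 6.7806.

6.78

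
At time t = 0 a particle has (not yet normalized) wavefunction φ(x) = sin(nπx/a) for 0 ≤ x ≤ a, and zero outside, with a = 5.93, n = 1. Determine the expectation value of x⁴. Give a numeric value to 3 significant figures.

⟨x⁴⟩ = ∫ x⁴·|φ|² dx / ∫|φ|² dx (integrals over the domain).
With sin²θ = (1 − cos2θ)/2 on 0 ≤ x ≤ a: ∫sin²(nπx/a) dx = a/2, ∫x·sin²(nπx/a) dx = a²/4, ∫x²·sin²(nπx/a) dx = a³·(1/6 − 1/(4n²π²)); higher powers xᵏ the same way, integrating xᵏ·cos(2nπx/a) by parts.
State is unnormalized: ∫|φ|² dx = 2.9650, and ∫φ*·x⁴·φ dx = 418.26, so ⟨x⁴⟩ = 418.26 / 2.9650.
⟨x⁴⟩ = 141.07.

141.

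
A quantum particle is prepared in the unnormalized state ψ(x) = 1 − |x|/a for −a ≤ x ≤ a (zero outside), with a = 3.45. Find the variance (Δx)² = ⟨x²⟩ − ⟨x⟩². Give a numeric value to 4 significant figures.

1.190

Compute ⟨x⟩ and ⟨x²⟩ separately, then (Δx)² = ⟨x²⟩ − ⟨x⟩².
ψ is even, so ∫ over [−a, a] = 2∫₀ᵃ with ψ = 1 − x/a there: ∫₀ᵃ (1 − x/a)² dx = a/3, ∫₀ᵃ x²(1 − x/a)² dx = a³/30, ∫₀ᵃ x⁴(1 − x/a)² dx = a⁵/105.
Normalization: ∫|ψ|² dx = 2.3000.
⟨x⟩ = 0.0000 and ⟨x²⟩ = 1.1903.
(Δx)² = 1.1903 − (0.0000)² = 1.1903.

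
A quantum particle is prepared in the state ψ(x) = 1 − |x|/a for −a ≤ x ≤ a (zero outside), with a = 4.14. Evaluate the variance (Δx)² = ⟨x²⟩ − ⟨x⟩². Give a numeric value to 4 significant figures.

1.714

Compute ⟨x⟩ and ⟨x²⟩ separately, then (Δx)² = ⟨x²⟩ − ⟨x⟩².
ψ is even, so ∫ over [−a, a] = 2∫₀ᵃ with ψ = 1 − x/a there: ∫₀ᵃ (1 − x/a)² dx = a/3, ∫₀ᵃ x²(1 − x/a)² dx = a³/30, ∫₀ᵃ x⁴(1 − x/a)² dx = a⁵/105.
Normalization: ∫|ψ|² dx = 2.7600.
⟨x⟩ = 0.0000 and ⟨x²⟩ = 1.7140.
(Δx)² = 1.7140 − (0.0000)² = 1.7140.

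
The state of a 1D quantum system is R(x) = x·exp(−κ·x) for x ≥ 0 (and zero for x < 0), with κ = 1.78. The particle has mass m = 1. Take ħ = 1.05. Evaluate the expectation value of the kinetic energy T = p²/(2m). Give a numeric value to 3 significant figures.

T = −(ħ²/2m) d²/dx², so ⟨T⟩ = −(ħ²/2m) ∫ R*·R'' dx / ∫|R|² dx; with m = 1.
Differentiate x·exp(−κ·x) with the product rule; every integrand then reduces to terms xʲ·e^(−2κx) on [0, ∞), with ∫₀^∞ xʲ·e^(−2κx) dx = j!/(2κ)^(j+1).
State is unnormalized: ∫|R|² dx = 0.044328, and ∫R*·(−ħ²/2m · R'') dx = 0.077423, so ⟨T⟩ = 0.077423 / 0.044328.
⟨T⟩ = 1.7466.

1.75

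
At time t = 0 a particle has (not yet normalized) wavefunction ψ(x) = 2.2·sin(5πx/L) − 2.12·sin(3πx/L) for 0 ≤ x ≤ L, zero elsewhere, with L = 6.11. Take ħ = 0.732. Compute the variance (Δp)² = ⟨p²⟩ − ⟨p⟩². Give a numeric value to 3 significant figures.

Compute ⟨p⟩ and ⟨p²⟩ separately; (Δp)² = ⟨p²⟩ − ⟨p⟩².
d²/dx² sin(jπx/L) = −(jπ/L)²·sin(jπx/L); on 0 ≤ x ≤ L, ∫sin²(jπx/L) dx = L/2 and ∫sin(jπx/L)·sin(lπx/L) dx = 0 for j ≠ l, so only diagonal terms survive in ∫|ψ|² and ∫ψ·ψ″; ∫ψ·ψ′ dx = [ψ²/2] between the walls = 0.
Normalization: ∫|ψ|² dx = 28.517.
⟨p⟩ = 0.0000 and ⟨p²⟩ = 2.4501.
(Δp)² = 2.4501 − (0.0000)² = 2.4501.

2.45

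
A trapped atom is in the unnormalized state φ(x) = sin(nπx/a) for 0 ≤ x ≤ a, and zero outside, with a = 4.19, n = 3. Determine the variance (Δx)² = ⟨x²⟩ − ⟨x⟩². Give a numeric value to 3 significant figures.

Compute ⟨x⟩ and ⟨x²⟩ separately, then (Δx)² = ⟨x²⟩ − ⟨x⟩².
With sin²θ = (1 − cos2θ)/2 on 0 ≤ x ≤ a: ∫sin²(nπx/a) dx = a/2, ∫x·sin²(nπx/a) dx = a²/4, ∫x²·sin²(nπx/a) dx = a³·(1/6 − 1/(4n²π²)); higher powers xᵏ the same way, integrating xᵏ·cos(2nπx/a) by parts.
Normalization: ∫|φ|² dx = 2.0950.
⟨x⟩ = 2.0950 and ⟨x²⟩ = 5.7532.
(Δx)² = 5.7532 − (2.0950)² = 1.3642.

1.36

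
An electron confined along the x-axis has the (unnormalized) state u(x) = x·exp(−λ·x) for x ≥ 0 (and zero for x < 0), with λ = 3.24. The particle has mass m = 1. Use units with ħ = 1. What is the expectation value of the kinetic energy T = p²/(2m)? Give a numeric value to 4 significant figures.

5.249

T = −(ħ²/2m) d²/dx², so ⟨T⟩ = −(ħ²/2m) ∫ u*·u'' dx / ∫|u|² dx; with m = 1.
Differentiate x·exp(−λ·x) with the product rule; every integrand then reduces to terms xʲ·e^(−2λx) on [0, ∞), with ∫₀^∞ xʲ·e^(−2λx) dx = j!/(2λ)^(j+1).
State is unnormalized: ∫|u|² dx = 0.0073503, and ∫u*·(−ħ²/2m · u'') dx = 0.038580, so ⟨T⟩ = 0.038580 / 0.0073503.
⟨T⟩ = 5.2488.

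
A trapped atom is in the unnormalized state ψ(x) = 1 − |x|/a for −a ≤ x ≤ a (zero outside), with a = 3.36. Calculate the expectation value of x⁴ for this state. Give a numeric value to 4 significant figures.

3.642

⟨x⁴⟩ = ∫ x⁴·|ψ|² dx / ∫|ψ|² dx (integrals over the domain).
ψ is even, so ∫ over [−a, a] = 2∫₀ᵃ with ψ = 1 − x/a there: ∫₀ᵃ (1 − x/a)² dx = a/3, ∫₀ᵃ x²(1 − x/a)² dx = a³/30, ∫₀ᵃ x⁴(1 − x/a)² dx = a⁵/105.
State is unnormalized: ∫|ψ|² dx = 2.2400, and ∫ψ*·x⁴·ψ dx = 8.1571, so ⟨x⁴⟩ = 8.1571 / 2.2400.
⟨x⁴⟩ = 3.6416.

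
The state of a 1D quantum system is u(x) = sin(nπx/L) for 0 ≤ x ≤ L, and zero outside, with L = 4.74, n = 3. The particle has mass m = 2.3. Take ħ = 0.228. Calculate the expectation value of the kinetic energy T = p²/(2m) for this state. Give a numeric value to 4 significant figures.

T = −(ħ²/2m) d²/dx², so ⟨T⟩ = −(ħ²/2m) ∫ u*·u'' dx / ∫|u|² dx; with m = 2.3.
d/dx sin(nπx/L) = (nπ/L)·cos(nπx/L) and d²/dx² sin(nπx/L) = −(nπ/L)²·sin(nπx/L); on 0 ≤ x ≤ L, ∫sin²(nπx/L) dx = L/2 and ∫sin(nπx/L)·cos(nπx/L) dx = 0.
State is unnormalized: ∫|u|² dx = 2.3700, and ∫u*·(−ħ²/2m · u'') dx = 0.10589, so ⟨T⟩ = 0.10589 / 2.3700.
⟨T⟩ = 0.044678.

0.04468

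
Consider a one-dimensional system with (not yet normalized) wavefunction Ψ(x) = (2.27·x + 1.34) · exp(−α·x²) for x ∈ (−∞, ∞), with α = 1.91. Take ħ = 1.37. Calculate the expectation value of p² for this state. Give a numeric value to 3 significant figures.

p² Ψ = −ħ² d²Ψ/dx²; ⟨p²⟩ = −ħ² ∫ Ψ*·Ψ'' dx / ∫|Ψ|² dx.
Expand each integrand as polynomial × e^(−2αx²) and use ∫x^(2j)·e^(−2αx²) dx = (2j−1)!!/(4α)^j · √(π/(2α)), odd powers → 0; here √(π/(2α)) = 0.90687. Differentiate with the product rule, d/dx e^(−αx²) = −2αx·e^(−αx²).
State is unnormalized: ∫|Ψ|² dx = 2.2400, and ∫Ψ*·(−ħ² Ψ'') dx = 12.416, so ⟨p²⟩ = 12.416 / 2.2400.
⟨p²⟩ = 5.5426.

5.54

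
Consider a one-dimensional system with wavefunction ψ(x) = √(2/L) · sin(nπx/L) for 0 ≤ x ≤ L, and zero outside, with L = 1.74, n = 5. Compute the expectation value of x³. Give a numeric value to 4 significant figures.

1.301

⟨x³⟩ = ∫ x³·|ψ|² dx (integrals over the domain).
With sin²θ = (1 − cos2θ)/2 on 0 ≤ x ≤ L: ∫sin²(nπx/L) dx = L/2, ∫x·sin²(nπx/L) dx = L²/4, ∫x²·sin²(nπx/L) dx = L³·(1/6 − 1/(4n²π²)); higher powers xᵏ the same way, integrating xᵏ·cos(2nπx/L) by parts.
⟨x³⟩ = 1.3010.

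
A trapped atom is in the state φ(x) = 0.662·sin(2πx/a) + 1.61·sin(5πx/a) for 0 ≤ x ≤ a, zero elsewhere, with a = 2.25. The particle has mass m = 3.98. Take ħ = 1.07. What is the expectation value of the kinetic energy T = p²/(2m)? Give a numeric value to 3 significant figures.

T = −(ħ²/2m) d²/dx², so ⟨T⟩ = −(ħ²/2m) ∫ φ*·φ'' dx / ∫|φ|² dx; with m = 3.98.
d²/dx² sin(jπx/a) = −(jπ/a)²·sin(jπx/a); on 0 ≤ x ≤ a, ∫sin²(jπx/a) dx = a/2 and ∫sin(jπx/a)·sin(lπx/a) dx = 0 for j ≠ l, so only diagonal terms survive in ∫|φ|² and ∫φ·φ″; ∫φ·φ′ dx = [φ²/2] between the walls = 0.
State is unnormalized: ∫|φ|² dx = 3.4091, and ∫φ*·(−ħ²/2m · φ'') dx = 20.995, so ⟨T⟩ = 20.995 / 3.4091.
⟨T⟩ = 6.1586.

6.16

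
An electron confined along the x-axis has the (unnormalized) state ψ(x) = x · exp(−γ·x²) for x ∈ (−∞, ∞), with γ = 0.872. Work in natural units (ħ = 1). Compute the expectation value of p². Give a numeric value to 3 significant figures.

2.62

p² ψ = −ħ² d²ψ/dx²; ⟨p²⟩ = −ħ² ∫ ψ*·ψ'' dx / ∫|ψ|² dx.
Expand each integrand as polynomial × e^(−2γx²) and use ∫x^(2j)·e^(−2γx²) dx = (2j−1)!!/(4γ)^j · √(π/(2γ)), odd powers → 0; here √(π/(2γ)) = 1.3422. Differentiate with the product rule, d/dx e^(−γx²) = −2γx·e^(−γx²).
State is unnormalized: ∫|ψ|² dx = 0.38479, and ∫ψ*·(−ħ² ψ'') dx = 1.0066, so ⟨p²⟩ = 1.0066 / 0.38479.
⟨p²⟩ = 2.6160.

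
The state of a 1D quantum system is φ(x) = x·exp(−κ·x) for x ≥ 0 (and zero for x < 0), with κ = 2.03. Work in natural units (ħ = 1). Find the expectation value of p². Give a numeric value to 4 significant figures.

4.121

p² φ = −ħ² d²φ/dx²; ⟨p²⟩ = −ħ² ∫ φ*·φ'' dx / ∫|φ|² dx.
Differentiate x·exp(−κ·x) with the product rule; every integrand then reduces to terms xʲ·e^(−2κx) on [0, ∞), with ∫₀^∞ xʲ·e^(−2κx) dx = j!/(2κ)^(j+1).
State is unnormalized: ∫|φ|² dx = 0.029885, and ∫φ*·(−ħ² φ'') dx = 0.12315, so ⟨p²⟩ = 0.12315 / 0.029885.
⟨p²⟩ = 4.1209.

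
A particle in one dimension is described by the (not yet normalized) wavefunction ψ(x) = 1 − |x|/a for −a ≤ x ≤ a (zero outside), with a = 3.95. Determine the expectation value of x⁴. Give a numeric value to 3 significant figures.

6.96

⟨x⁴⟩ = ∫ x⁴·|ψ|² dx / ∫|ψ|² dx (integrals over the domain).
ψ is even, so ∫ over [−a, a] = 2∫₀ᵃ with ψ = 1 − x/a there: ∫₀ᵃ (1 − x/a)² dx = a/3, ∫₀ᵃ x²(1 − x/a)² dx = a³/30, ∫₀ᵃ x⁴(1 − x/a)² dx = a⁵/105.
State is unnormalized: ∫|ψ|² dx = 2.6333, and ∫ψ*·x⁴·ψ dx = 18.316, so ⟨x⁴⟩ = 18.316 / 2.6333.
⟨x⁴⟩ = 6.9554.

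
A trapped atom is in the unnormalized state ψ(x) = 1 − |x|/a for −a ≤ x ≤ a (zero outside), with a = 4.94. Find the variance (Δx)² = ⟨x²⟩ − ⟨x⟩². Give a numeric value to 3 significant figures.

Compute ⟨x⟩ and ⟨x²⟩ separately, then (Δx)² = ⟨x²⟩ − ⟨x⟩².
ψ is even, so ∫ over [−a, a] = 2∫₀ᵃ with ψ = 1 − x/a there: ∫₀ᵃ (1 − x/a)² dx = a/3, ∫₀ᵃ x²(1 − x/a)² dx = a³/30, ∫₀ᵃ x⁴(1 − x/a)² dx = a⁵/105.
Normalization: ∫|ψ|² dx = 3.2933.
⟨x⟩ = 0.0000 and ⟨x²⟩ = 2.4404.
(Δx)² = 2.4404 − (0.0000)² = 2.4404.

2.44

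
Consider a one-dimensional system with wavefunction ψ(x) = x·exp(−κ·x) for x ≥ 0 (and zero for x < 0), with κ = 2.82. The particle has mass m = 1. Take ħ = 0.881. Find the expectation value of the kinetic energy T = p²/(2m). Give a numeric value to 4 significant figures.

T = −(ħ²/2m) d²/dx², so ⟨T⟩ = −(ħ²/2m) ∫ ψ*·ψ'' dx / ∫|ψ|² dx; with m = 1.
Differentiate x·exp(−κ·x) with the product rule; every integrand then reduces to terms xʲ·e^(−2κx) on [0, ∞), with ∫₀^∞ xʲ·e^(−2κx) dx = j!/(2κ)^(j+1).
State is unnormalized: ∫|ψ|² dx = 0.011148, and ∫ψ*·(−ħ²/2m · ψ'') dx = 0.034404, so ⟨T⟩ = 0.034404 / 0.011148.
⟨T⟩ = 3.0862.

3.086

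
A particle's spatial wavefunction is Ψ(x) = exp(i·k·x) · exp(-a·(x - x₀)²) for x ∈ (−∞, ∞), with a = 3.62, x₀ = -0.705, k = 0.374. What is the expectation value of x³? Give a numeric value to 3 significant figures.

⟨x³⟩ = ∫ x³·|Ψ|² dx / ∫|Ψ|² dx (integrals over the domain).
Gaussian moments (u = x − x₀): ∫u^(2j)·e^(−2au²) du = (2j−1)!!/(4a)^j · √(π/(2a)), odd powers integrate to 0; here √(π/(2a)) = 0.65873.
State is unnormalized: ∫|Ψ|² dx = 0.65873, and ∫Ψ*·x³·Ψ dx = -0.32704, so ⟨x³⟩ = -0.32704 / 0.65873.
⟨x³⟩ = -0.49647.

-0.496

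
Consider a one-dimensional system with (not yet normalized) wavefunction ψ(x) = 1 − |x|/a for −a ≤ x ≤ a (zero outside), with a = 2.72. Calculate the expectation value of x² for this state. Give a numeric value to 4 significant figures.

⟨x²⟩ = ∫ x²·|ψ|² dx / ∫|ψ|² dx (integrals over the domain).
ψ is even, so ∫ over [−a, a] = 2∫₀ᵃ with ψ = 1 − x/a there: ∫₀ᵃ (1 − x/a)² dx = a/3, ∫₀ᵃ x²(1 − x/a)² dx = a³/30, ∫₀ᵃ x⁴(1 − x/a)² dx = a⁵/105.
State is unnormalized: ∫|ψ|² dx = 1.8133, and ∫ψ*·x²·ψ dx = 1.3416, so ⟨x²⟩ = 1.3416 / 1.8133.
⟨x²⟩ = 0.73984.

0.7398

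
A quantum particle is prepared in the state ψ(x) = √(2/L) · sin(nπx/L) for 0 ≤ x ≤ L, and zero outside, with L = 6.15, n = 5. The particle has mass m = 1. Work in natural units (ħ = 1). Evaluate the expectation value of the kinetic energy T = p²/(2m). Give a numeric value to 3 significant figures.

T = −(ħ²/2m) d²/dx², so ⟨T⟩ = −(ħ²/2m) ∫ ψ*·ψ'' dx; with m = 1.
d/dx sin(nπx/L) = (nπ/L)·cos(nπx/L) and d²/dx² sin(nπx/L) = −(nπ/L)²·sin(nπx/L); on 0 ≤ x ≤ L, ∫sin²(nπx/L) dx = L/2 and ∫sin(nπx/L)·cos(nπx/L) dx = 0.
⟨T⟩ = 3.2618.

3.26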